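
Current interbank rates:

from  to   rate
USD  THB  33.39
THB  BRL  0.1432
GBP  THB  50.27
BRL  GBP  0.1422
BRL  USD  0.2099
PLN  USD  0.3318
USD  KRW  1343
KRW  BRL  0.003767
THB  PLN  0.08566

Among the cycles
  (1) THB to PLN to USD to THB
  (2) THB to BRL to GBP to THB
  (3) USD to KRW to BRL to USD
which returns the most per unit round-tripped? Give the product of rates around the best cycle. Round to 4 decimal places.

(1) 0.08566 × 0.3318 × 33.39 = 0.94901
(2) 0.1432 × 0.1422 × 50.27 = 1.02365
(3) 1343 × 0.003767 × 0.2099 = 1.06190
Highest is cycle (3) at 1.0619 (>1, arbitrage).

1.0619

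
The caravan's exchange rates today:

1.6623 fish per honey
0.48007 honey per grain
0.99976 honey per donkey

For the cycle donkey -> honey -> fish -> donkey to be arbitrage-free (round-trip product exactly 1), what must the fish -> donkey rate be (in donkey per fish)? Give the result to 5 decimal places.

Known legs of the cycle: 0.99976 × 1.6623 = 1.661901048
For no arbitrage the full-cycle product must be 1, so the missing rate is 1 / 1.661901048 ≈ 0.6017205.

0.60172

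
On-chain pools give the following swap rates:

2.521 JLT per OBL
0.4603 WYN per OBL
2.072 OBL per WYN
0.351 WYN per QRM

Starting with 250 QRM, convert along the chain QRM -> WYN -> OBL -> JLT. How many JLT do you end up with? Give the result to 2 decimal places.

458.36

250 QRM × 0.351 = 87.75 WYN
87.75 WYN × 2.072 = 181.818 OBL
181.818 OBL × 2.521 = 458.363178 JLT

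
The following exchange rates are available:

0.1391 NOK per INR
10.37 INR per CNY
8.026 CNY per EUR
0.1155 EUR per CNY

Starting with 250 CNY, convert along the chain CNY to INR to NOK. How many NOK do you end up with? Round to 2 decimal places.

250 CNY × 10.37 = 2592.5 INR
2592.5 INR × 0.1391 = 360.61675 NOK

360.62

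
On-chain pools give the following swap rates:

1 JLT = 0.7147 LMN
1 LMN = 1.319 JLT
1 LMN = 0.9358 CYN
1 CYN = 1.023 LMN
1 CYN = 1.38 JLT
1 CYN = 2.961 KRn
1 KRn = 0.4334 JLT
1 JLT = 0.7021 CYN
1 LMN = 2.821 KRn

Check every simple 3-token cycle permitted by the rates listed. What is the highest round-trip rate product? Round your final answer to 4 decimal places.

0.9474

CYN→LMN→JLT→CYN: 1.023 × 1.319 × 0.7021 = 0.94737
CYN→JLT→LMN→CYN: 1.38 × 0.7147 × 0.9358 = 0.92297
CYN→KRn→JLT→CYN: 2.961 × 0.4334 × 0.7021 = 0.90100
LMN→KRn→JLT→LMN: 2.821 × 0.4334 × 0.7147 = 0.87381
Maximum is CYN→LMN→JLT→CYN at 0.9474; no arbitrage — every cycle loses value.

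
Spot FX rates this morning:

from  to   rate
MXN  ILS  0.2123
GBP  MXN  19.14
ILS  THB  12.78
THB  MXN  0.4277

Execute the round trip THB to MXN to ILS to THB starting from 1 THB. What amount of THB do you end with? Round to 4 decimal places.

1 THB × 0.4277 = 0.4277 MXN
0.4277 MXN × 0.2123 = 0.09080071 ILS
0.09080071 ILS × 12.78 = 1.1604330738 THB

1.1604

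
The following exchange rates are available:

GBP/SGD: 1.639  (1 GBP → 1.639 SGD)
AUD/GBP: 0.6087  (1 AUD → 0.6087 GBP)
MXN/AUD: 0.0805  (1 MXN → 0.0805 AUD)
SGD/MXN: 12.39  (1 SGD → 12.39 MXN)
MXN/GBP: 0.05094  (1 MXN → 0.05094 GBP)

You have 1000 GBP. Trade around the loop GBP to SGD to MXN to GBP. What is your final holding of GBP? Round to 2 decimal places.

1000 GBP × 1.639 = 1639 SGD
1639 SGD × 12.39 = 20307.21 MXN
20307.21 MXN × 0.05094 = 1034.4492774 GBP

1034.45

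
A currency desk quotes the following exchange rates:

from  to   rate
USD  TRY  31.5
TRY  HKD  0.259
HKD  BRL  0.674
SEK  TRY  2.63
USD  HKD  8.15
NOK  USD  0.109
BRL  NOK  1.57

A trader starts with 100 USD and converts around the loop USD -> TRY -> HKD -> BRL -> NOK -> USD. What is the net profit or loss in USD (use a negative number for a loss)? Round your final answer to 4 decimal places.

-5.8985

100 USD × 31.5 = 3150 TRY
3150 TRY × 0.259 = 815.85 HKD
815.85 HKD × 0.674 = 549.8829 BRL
549.8829 BRL × 1.57 = 863.316153 NOK
863.316153 NOK × 0.109 = 94.101460677 USD
Net change: 94.101460677 − 100 = -5.898539323 USD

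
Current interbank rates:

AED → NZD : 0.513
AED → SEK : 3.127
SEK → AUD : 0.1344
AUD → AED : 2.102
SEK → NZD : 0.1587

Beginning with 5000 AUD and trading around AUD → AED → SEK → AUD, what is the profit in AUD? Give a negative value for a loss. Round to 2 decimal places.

-582.97

5000 AUD × 2.102 = 10510 AED
10510 AED × 3.127 = 32864.77 SEK
32864.77 SEK × 0.1344 = 4417.025088 AUD
Net change: 4417.025088 − 5000 = -582.974912 AUD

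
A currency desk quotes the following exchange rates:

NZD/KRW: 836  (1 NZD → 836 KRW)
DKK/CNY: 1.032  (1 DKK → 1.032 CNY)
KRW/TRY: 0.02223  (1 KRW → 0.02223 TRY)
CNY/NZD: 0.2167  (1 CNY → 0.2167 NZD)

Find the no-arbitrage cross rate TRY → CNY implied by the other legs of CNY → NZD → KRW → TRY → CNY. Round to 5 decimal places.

Known legs of the cycle: 0.2167 × 836 × 0.02223 = 4.027213476
For no arbitrage the full-cycle product must be 1, so the missing rate is 1 / 4.027213476 ≈ 0.2483107.

0.24831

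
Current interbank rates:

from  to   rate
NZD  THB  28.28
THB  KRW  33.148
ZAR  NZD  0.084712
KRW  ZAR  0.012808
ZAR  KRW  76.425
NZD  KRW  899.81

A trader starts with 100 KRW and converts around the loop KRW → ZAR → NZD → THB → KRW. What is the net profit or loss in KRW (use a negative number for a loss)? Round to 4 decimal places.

1.7098

100 KRW × 0.012808 = 1.2808 ZAR
1.2808 ZAR × 0.084712 = 0.1084991296 NZD
0.1084991296 NZD × 28.28 = 3.068355385088 THB
3.068355385088 THB × 33.148 = 101.709844304897024 KRW
Net change: 101.709844304897024 − 100 = 1.709844304897024 KRW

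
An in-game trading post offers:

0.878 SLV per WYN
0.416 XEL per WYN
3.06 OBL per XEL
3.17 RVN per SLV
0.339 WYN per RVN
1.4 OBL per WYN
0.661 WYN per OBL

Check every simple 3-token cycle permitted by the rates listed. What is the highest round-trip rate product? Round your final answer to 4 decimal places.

SLV→RVN→WYN→SLV: 3.17 × 0.339 × 0.878 = 0.94353
XEL→OBL→WYN→XEL: 3.06 × 0.661 × 0.416 = 0.84143
Maximum is SLV→RVN→WYN→SLV at 0.9435; no arbitrage — every cycle loses value.

0.9435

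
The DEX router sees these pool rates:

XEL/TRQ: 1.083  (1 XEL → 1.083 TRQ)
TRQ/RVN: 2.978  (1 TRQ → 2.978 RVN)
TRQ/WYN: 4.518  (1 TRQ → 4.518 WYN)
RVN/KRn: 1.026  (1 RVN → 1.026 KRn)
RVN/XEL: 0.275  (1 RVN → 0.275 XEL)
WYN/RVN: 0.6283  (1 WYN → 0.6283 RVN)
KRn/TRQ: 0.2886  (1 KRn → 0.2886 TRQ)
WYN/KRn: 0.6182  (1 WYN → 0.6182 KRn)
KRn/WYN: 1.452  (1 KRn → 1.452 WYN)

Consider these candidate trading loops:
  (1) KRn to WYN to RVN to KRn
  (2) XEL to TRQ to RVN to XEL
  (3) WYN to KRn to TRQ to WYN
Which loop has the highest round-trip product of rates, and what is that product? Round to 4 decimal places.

0.9360

(1) 1.452 × 0.6283 × 1.026 = 0.93601
(2) 1.083 × 2.978 × 0.275 = 0.88692
(3) 0.6182 × 0.2886 × 4.518 = 0.80607
Highest is cycle (1) at 0.9360 (≤1, no arbitrage).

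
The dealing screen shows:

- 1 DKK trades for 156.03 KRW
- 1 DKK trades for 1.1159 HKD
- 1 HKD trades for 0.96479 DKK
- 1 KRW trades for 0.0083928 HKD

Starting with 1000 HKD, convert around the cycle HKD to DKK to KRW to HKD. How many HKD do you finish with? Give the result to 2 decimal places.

1263.42

1000 HKD × 0.96479 = 964.79 DKK
964.79 DKK × 156.03 = 150536.1837 KRW
150536.1837 KRW × 0.0083928 = 1263.42008255736 HKD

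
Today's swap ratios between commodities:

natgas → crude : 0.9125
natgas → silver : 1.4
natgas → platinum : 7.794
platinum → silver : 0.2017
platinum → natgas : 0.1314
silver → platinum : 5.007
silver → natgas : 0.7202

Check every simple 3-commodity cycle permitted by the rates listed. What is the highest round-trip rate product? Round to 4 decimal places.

natgas→platinum→silver→natgas: 7.794 × 0.2017 × 0.7202 = 1.13219
natgas→silver→platinum→natgas: 1.4 × 5.007 × 0.1314 = 0.92109
Maximum is natgas→platinum→silver→natgas at 1.1322; arbitrage exists.

1.1322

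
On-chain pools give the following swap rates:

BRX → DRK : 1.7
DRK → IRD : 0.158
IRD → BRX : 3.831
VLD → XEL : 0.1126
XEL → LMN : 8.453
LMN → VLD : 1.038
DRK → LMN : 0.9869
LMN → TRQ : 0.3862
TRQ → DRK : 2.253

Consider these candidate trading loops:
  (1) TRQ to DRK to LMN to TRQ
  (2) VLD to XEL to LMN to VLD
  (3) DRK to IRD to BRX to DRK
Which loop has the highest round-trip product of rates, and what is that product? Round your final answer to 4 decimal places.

1.0290

(1) 2.253 × 0.9869 × 0.3862 = 0.85871
(2) 0.1126 × 8.453 × 1.038 = 0.98798
(3) 0.158 × 3.831 × 1.7 = 1.02901
Highest is cycle (3) at 1.0290 (>1, arbitrage).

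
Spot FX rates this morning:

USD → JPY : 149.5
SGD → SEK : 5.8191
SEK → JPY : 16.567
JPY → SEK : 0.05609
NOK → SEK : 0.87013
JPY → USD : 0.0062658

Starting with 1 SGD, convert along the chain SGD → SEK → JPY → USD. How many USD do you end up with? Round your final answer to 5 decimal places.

1 SGD × 5.8191 = 5.8191 SEK
5.8191 SEK × 16.567 = 96.4050297 JPY
96.4050297 JPY × 0.0062658 = 0.60405463509426 USD

0.60405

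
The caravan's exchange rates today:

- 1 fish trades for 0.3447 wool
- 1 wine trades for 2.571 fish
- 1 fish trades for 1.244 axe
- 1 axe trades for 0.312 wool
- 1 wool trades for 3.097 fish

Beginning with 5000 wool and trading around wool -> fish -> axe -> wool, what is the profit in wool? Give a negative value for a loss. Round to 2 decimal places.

1010.16

5000 wool × 3.097 = 15485 fish
15485 fish × 1.244 = 19263.34 axe
19263.34 axe × 0.312 = 6010.16208 wool
Net change: 6010.16208 − 5000 = 1010.16208 wool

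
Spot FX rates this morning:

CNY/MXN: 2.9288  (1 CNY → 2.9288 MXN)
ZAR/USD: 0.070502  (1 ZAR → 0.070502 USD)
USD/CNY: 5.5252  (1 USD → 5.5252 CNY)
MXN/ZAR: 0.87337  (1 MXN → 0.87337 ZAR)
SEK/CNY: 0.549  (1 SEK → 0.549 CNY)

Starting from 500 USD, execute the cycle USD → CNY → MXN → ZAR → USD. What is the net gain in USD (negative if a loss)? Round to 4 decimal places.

-1.7957

500 USD × 5.5252 = 2762.6 CNY
2762.6 CNY × 2.9288 = 8091.10288 MXN
8091.10288 MXN × 0.87337 = 7066.5265223056 ZAR
7066.5265223056 ZAR × 0.070502 = 498.2042528755894112 USD
Net change: 498.2042528755894112 − 500 = -1.7957471244105888 USD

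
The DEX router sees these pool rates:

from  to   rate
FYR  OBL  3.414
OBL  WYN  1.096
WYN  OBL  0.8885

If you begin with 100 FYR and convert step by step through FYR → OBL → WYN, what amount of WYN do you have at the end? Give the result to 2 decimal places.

374.17

100 FYR × 3.414 = 341.4 OBL
341.4 OBL × 1.096 = 374.1744 WYN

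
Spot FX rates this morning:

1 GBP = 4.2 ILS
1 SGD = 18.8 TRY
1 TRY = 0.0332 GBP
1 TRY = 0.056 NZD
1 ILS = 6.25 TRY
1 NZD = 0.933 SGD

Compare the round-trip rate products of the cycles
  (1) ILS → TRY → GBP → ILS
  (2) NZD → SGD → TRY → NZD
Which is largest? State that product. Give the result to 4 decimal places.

0.9823

(1) 6.25 × 0.0332 × 4.2 = 0.87150
(2) 0.933 × 18.8 × 0.056 = 0.98226
Highest is cycle (2) at 0.9823 (≤1, no arbitrage).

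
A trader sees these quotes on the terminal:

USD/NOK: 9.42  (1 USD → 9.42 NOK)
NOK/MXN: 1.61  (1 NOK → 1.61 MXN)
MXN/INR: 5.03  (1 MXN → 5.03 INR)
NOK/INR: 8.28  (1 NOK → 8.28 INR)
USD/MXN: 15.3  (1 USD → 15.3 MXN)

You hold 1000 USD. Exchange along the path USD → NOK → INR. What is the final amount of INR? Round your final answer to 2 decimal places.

77997.60

1000 USD × 9.42 = 9420 NOK
9420 NOK × 8.28 = 77997.6 INR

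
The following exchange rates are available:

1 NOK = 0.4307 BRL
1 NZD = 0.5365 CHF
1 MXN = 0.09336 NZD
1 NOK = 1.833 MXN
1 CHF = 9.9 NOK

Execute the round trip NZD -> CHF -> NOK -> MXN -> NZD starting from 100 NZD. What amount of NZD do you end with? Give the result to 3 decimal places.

90.893

100 NZD × 0.5365 = 53.65 CHF
53.65 CHF × 9.9 = 531.135 NOK
531.135 NOK × 1.833 = 973.570455 MXN
973.570455 MXN × 0.09336 = 90.8925376788 NZD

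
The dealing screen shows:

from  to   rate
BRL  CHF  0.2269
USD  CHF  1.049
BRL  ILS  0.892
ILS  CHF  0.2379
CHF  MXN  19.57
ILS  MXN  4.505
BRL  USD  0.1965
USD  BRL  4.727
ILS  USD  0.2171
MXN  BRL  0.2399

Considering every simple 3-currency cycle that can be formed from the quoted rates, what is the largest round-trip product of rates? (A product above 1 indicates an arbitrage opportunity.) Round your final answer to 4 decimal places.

1.0653

BRL→CHF→MXN→BRL: 0.2269 × 19.57 × 0.2399 = 1.06526
BRL→ILS→MXN→BRL: 0.892 × 4.505 × 0.2399 = 0.96403
USD→BRL→ILS→USD: 4.727 × 0.892 × 0.2171 = 0.91540
Maximum is BRL→CHF→MXN→BRL at 1.0653; arbitrage exists.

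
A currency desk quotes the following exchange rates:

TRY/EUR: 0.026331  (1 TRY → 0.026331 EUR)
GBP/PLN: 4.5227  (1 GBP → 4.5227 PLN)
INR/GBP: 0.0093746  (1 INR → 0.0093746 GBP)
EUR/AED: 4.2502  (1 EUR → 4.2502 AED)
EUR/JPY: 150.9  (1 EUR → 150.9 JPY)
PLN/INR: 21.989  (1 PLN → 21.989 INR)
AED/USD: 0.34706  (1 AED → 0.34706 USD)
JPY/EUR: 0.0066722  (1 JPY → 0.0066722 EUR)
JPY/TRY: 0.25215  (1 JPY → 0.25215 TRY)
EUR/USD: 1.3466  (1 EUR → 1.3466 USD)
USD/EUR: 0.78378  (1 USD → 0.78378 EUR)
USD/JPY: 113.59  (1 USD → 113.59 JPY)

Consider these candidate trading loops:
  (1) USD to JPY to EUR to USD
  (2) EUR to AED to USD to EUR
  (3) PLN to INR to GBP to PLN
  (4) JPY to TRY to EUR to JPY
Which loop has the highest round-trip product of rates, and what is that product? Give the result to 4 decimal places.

1.1561

(1) 113.59 × 0.0066722 × 1.3466 = 1.02058
(2) 4.2502 × 0.34706 × 0.78378 = 1.15613
(3) 21.989 × 0.0093746 × 4.5227 = 0.93230
(4) 0.25215 × 0.026331 × 150.9 = 1.00188
Highest is cycle (2) at 1.1561 (>1, arbitrage).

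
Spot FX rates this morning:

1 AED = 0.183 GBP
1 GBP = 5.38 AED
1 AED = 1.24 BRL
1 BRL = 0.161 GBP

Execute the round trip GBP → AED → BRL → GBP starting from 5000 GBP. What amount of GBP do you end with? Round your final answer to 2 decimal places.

5000 GBP × 5.38 = 26900 AED
26900 AED × 1.24 = 33356 BRL
33356 BRL × 0.161 = 5370.316 GBP

5370.32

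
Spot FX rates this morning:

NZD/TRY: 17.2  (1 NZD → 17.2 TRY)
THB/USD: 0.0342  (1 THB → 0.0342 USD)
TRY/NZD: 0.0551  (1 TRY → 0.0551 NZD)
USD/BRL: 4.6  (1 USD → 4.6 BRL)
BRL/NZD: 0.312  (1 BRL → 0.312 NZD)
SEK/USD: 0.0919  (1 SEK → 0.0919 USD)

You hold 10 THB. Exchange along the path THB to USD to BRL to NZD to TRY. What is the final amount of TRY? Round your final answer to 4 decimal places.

8.4424

10 THB × 0.0342 = 0.342 USD
0.342 USD × 4.6 = 1.5732 BRL
1.5732 BRL × 0.312 = 0.4908384 NZD
0.4908384 NZD × 17.2 = 8.44242048 TRY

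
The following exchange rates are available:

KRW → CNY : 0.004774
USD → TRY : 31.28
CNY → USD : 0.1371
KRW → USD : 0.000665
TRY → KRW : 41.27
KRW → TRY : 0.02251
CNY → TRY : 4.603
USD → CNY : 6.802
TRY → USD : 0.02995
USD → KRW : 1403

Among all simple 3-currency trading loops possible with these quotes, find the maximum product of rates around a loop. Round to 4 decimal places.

0.9459

KRW→TRY→USD→KRW: 0.02251 × 0.02995 × 1403 = 0.94587
USD→CNY→TRY→USD: 6.802 × 4.603 × 0.02995 = 0.93772
KRW→CNY→USD→KRW: 0.004774 × 0.1371 × 1403 = 0.91829
KRW→CNY→TRY→KRW: 0.004774 × 4.603 × 41.27 = 0.90690
KRW→USD→TRY→KRW: 0.000665 × 31.28 × 41.27 = 0.85847
Maximum is KRW→TRY→USD→KRW at 0.9459; no arbitrage — every cycle loses value.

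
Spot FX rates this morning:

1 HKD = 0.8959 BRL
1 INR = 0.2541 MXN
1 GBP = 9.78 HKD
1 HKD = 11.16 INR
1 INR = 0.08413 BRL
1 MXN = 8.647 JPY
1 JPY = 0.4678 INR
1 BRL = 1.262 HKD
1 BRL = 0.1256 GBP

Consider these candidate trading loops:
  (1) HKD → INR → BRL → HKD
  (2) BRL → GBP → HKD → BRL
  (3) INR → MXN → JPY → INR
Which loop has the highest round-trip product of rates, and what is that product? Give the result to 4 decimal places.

1.1849

(1) 11.16 × 0.08413 × 1.262 = 1.18488
(2) 0.1256 × 9.78 × 0.8959 = 1.10049
(3) 0.2541 × 8.647 × 0.4678 = 1.02785
Highest is cycle (1) at 1.1849 (>1, arbitrage).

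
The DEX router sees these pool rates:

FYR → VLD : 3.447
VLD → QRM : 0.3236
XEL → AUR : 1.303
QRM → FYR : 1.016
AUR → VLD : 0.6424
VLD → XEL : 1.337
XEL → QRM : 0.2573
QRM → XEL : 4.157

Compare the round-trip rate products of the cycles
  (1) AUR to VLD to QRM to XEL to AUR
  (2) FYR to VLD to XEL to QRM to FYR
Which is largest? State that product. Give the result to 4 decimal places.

(1) 0.6424 × 0.3236 × 4.157 × 1.303 = 1.12600
(2) 3.447 × 1.337 × 0.2573 × 1.016 = 1.20478
Highest is cycle (2) at 1.2048 (>1, arbitrage).

1.2048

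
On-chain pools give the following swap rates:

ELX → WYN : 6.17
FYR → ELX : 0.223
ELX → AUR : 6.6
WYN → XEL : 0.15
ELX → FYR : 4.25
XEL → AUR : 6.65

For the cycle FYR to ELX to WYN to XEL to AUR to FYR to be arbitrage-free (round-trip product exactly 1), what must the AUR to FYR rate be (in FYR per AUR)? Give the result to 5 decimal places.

0.72861

Known legs of the cycle: 0.223 × 6.17 × 0.15 × 6.65 = 1.372470225
For no arbitrage the full-cycle product must be 1, so the missing rate is 1 / 1.372470225 ≈ 0.7286133.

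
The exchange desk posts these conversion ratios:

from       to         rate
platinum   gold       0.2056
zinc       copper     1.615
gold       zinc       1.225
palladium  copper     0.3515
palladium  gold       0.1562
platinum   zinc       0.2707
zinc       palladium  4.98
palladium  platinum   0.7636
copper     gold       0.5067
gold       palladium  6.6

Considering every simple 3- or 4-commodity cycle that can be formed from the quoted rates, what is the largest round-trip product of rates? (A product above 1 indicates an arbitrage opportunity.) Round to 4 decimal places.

palladium→copper→gold→palladium: 0.3515 × 0.5067 × 6.6 = 1.17549
zinc→palladium→copper→gold→zinc: 4.98 × 0.3515 × 0.5067 × 1.225 = 1.08653
platinum→gold→palladium→platinum: 0.2056 × 6.6 × 0.7636 = 1.03617
platinum→zinc→palladium→platinum: 0.2707 × 4.98 × 0.7636 = 1.02940
zinc→copper→gold→zinc: 1.615 × 0.5067 × 1.225 = 1.00244
platinum→gold→zinc→palladium→platinum: 0.2056 × 1.225 × 4.98 × 0.7636 = 0.95776
zinc→palladium→gold→zinc: 4.98 × 0.1562 × 1.225 = 0.95290
Maximum is palladium→copper→gold→palladium at 1.1755; arbitrage exists.

1.1755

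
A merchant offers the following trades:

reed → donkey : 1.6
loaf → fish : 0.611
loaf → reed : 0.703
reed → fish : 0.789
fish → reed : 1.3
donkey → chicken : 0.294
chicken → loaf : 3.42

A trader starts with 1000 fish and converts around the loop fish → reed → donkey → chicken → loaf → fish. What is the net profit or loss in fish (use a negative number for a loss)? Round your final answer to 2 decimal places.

277.84

1000 fish × 1.3 = 1300 reed
1300 reed × 1.6 = 2080 donkey
2080 donkey × 0.294 = 611.52 chicken
611.52 chicken × 3.42 = 2091.3984 loaf
2091.3984 loaf × 0.611 = 1277.8444224 fish
Net change: 1277.8444224 − 1000 = 277.8444224 fish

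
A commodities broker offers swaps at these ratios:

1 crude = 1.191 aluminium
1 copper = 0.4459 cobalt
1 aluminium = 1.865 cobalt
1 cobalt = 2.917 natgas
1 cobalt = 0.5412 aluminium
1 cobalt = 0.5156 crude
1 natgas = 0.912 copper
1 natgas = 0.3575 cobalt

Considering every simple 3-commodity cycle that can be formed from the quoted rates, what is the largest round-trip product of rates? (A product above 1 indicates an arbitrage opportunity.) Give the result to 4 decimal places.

1.1862

natgas→copper→cobalt→natgas: 0.912 × 0.4459 × 2.917 = 1.18623
crude→aluminium→cobalt→crude: 1.191 × 1.865 × 0.5156 = 1.14526
Maximum is natgas→copper→cobalt→natgas at 1.1862; arbitrage exists.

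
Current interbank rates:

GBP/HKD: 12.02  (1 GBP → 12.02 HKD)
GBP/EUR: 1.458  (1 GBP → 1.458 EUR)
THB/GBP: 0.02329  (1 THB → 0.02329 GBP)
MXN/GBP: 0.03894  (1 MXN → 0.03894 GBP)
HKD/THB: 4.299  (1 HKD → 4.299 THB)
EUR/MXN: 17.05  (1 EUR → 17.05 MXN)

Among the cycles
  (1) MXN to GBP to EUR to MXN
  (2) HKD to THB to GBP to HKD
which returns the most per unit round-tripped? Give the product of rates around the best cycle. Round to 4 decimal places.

(1) 0.03894 × 1.458 × 17.05 = 0.96801
(2) 4.299 × 0.02329 × 12.02 = 1.20349
Highest is cycle (2) at 1.2035 (>1, arbitrage).

1.2035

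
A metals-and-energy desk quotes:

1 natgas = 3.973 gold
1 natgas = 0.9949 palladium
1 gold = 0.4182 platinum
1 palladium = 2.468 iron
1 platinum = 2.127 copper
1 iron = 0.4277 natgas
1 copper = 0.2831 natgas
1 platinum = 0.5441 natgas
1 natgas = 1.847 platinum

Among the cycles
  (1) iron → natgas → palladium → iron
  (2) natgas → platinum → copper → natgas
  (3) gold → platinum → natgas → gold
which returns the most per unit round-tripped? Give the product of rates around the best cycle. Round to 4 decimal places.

(1) 0.4277 × 0.9949 × 2.468 = 1.05018
(2) 1.847 × 2.127 × 0.2831 = 1.11218
(3) 0.4182 × 0.5441 × 3.973 = 0.90403
Highest is cycle (2) at 1.1122 (>1, arbitrage).

1.1122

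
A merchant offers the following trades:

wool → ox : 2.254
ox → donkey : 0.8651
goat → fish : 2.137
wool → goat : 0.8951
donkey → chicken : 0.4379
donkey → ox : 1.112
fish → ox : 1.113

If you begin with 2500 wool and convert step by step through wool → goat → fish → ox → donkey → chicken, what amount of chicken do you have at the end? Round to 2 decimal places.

2500 wool × 0.8951 = 2237.75 goat
2237.75 goat × 2.137 = 4782.07175 fish
4782.07175 fish × 1.113 = 5322.44585775 ox
5322.44585775 ox × 0.8651 = 4604.447911539525 donkey
4604.447911539525 donkey × 0.4379 = 2016.2877404631579975 chicken

2016.29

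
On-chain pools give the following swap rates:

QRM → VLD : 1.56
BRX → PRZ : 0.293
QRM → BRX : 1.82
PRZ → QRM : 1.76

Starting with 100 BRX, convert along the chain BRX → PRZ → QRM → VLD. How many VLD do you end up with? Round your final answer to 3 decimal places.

80.446

100 BRX × 0.293 = 29.3 PRZ
29.3 PRZ × 1.76 = 51.568 QRM
51.568 QRM × 1.56 = 80.44608 VLD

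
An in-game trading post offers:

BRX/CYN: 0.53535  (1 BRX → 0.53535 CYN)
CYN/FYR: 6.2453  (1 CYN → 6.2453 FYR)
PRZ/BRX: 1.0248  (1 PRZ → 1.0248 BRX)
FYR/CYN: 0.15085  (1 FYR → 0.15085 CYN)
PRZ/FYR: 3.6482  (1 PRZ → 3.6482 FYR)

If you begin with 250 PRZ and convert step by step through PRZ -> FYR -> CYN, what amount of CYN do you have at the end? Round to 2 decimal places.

250 PRZ × 3.6482 = 912.05 FYR
912.05 FYR × 0.15085 = 137.5827425 CYN

137.58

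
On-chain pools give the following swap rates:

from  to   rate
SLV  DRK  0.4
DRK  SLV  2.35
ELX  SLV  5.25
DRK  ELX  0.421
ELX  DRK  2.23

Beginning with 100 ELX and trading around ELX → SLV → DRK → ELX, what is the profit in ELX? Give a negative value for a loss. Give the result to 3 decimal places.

-11.590

100 ELX × 5.25 = 525 SLV
525 SLV × 0.4 = 210 DRK
210 DRK × 0.421 = 88.41 ELX
Net change: 88.41 − 100 = -11.59 ELX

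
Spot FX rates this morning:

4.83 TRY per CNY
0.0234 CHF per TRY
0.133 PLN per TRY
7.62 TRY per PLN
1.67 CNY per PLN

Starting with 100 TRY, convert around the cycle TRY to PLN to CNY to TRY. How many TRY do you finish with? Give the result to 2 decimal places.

107.28

100 TRY × 0.133 = 13.3 PLN
13.3 PLN × 1.67 = 22.211 CNY
22.211 CNY × 4.83 = 107.27913 TRY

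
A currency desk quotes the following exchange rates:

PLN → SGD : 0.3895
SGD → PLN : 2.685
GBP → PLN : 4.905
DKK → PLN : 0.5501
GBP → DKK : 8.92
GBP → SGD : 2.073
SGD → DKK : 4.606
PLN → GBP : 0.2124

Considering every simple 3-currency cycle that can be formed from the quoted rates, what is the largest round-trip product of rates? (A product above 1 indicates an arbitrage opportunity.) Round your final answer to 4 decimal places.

GBP→SGD→PLN→GBP: 2.073 × 2.685 × 0.2124 = 1.18222
GBP→DKK→PLN→GBP: 8.92 × 0.5501 × 0.2124 = 1.04222
DKK→PLN→SGD→DKK: 0.5501 × 0.3895 × 4.606 = 0.98690
Maximum is GBP→SGD→PLN→GBP at 1.1822; arbitrage exists.

1.1822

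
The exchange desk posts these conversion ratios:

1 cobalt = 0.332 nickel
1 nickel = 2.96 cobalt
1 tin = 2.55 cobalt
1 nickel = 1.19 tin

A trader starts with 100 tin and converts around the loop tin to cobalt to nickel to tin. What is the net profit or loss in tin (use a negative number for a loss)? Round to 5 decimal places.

0.74540

100 tin × 2.55 = 255 cobalt
255 cobalt × 0.332 = 84.66 nickel
84.66 nickel × 1.19 = 100.7454 tin
Net change: 100.7454 − 100 = 0.7454 tin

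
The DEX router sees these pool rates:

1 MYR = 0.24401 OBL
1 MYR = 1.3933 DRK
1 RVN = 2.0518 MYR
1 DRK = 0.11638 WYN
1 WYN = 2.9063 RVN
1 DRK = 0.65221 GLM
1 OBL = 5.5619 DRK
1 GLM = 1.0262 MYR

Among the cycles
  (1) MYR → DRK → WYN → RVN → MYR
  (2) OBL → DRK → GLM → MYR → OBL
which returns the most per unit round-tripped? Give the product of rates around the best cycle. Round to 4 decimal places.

0.9669

(1) 1.3933 × 0.11638 × 2.9063 × 2.0518 = 0.96694
(2) 5.5619 × 0.65221 × 1.0262 × 0.24401 = 0.90834
Highest is cycle (1) at 0.9669 (≤1, no arbitrage).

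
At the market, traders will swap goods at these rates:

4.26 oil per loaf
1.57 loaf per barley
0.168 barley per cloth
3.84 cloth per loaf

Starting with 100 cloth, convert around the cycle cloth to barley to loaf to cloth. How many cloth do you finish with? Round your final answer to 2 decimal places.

101.28

100 cloth × 0.168 = 16.8 barley
16.8 barley × 1.57 = 26.376 loaf
26.376 loaf × 3.84 = 101.28384 cloth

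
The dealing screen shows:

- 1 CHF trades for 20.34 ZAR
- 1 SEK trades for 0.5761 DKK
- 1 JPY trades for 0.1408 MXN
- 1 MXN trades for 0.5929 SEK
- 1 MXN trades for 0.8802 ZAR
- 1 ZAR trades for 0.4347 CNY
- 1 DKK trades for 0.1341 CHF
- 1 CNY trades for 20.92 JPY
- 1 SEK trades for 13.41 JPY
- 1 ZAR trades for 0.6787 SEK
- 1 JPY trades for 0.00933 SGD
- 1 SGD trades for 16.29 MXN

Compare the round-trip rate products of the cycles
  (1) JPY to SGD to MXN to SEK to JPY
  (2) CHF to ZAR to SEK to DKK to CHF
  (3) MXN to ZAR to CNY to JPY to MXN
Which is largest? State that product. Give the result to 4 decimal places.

1.2084

(1) 0.00933 × 16.29 × 0.5929 × 13.41 = 1.20841
(2) 20.34 × 0.6787 × 0.5761 × 0.1341 = 1.06649
(3) 0.8802 × 0.4347 × 20.92 × 0.1408 = 1.12703
Highest is cycle (1) at 1.2084 (>1, arbitrage).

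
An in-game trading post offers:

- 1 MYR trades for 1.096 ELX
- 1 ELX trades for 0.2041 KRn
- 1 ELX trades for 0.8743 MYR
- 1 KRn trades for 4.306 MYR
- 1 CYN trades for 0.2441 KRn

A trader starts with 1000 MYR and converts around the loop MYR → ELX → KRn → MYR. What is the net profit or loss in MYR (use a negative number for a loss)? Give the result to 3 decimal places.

1000 MYR × 1.096 = 1096 ELX
1096 ELX × 0.2041 = 223.6936 KRn
223.6936 KRn × 4.306 = 963.2246416 MYR
Net change: 963.2246416 − 1000 = -36.7753584 MYR

-36.775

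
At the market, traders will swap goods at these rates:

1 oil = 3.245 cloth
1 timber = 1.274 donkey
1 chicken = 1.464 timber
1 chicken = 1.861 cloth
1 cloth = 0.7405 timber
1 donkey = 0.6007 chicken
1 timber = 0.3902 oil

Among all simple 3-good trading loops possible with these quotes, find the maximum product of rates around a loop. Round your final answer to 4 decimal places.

timber→donkey→chicken→timber: 1.274 × 0.6007 × 1.464 = 1.12039
cloth→timber→oil→cloth: 0.7405 × 0.3902 × 3.245 = 0.93762
Maximum is timber→donkey→chicken→timber at 1.1204; arbitrage exists.

1.1204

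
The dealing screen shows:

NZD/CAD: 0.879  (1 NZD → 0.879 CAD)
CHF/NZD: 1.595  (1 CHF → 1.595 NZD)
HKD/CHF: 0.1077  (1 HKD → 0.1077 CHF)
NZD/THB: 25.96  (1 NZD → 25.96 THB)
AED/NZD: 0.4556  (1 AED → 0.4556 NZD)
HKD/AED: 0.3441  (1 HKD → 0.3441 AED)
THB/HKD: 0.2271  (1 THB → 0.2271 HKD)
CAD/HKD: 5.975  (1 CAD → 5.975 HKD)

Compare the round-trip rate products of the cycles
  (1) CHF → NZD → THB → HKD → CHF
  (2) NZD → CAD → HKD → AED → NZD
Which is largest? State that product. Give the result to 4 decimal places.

(1) 1.595 × 25.96 × 0.2271 × 0.1077 = 1.01274
(2) 0.879 × 5.975 × 0.3441 × 0.4556 = 0.82337
Highest is cycle (1) at 1.0127 (>1, arbitrage).

1.0127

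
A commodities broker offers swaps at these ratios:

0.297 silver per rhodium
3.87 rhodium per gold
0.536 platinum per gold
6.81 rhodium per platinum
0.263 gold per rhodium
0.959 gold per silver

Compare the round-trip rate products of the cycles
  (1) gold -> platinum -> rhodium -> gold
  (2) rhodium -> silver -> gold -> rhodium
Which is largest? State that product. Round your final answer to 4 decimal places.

(1) 0.536 × 6.81 × 0.263 = 0.95999
(2) 0.297 × 0.959 × 3.87 = 1.10227
Highest is cycle (2) at 1.1023 (>1, arbitrage).

1.1023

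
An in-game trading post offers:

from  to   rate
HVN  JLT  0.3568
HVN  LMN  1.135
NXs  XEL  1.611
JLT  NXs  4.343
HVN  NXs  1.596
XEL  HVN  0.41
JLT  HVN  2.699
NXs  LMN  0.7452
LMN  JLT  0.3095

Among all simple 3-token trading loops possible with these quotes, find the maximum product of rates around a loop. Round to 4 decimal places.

HVN→NXs→XEL→HVN: 1.596 × 1.611 × 0.41 = 1.05417
JLT→NXs→LMN→JLT: 4.343 × 0.7452 × 0.3095 = 1.00167
JLT→HVN→LMN→JLT: 2.699 × 1.135 × 0.3095 = 0.94811
Maximum is HVN→NXs→XEL→HVN at 1.0542; arbitrage exists.

1.0542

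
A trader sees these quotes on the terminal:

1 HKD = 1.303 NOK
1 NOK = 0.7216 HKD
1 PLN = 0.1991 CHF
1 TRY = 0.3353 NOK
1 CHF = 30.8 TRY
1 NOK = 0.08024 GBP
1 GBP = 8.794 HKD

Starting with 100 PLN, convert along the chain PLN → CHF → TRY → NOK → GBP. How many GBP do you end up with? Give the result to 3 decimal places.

100 PLN × 0.1991 = 19.91 CHF
19.91 CHF × 30.8 = 613.228 TRY
613.228 TRY × 0.3353 = 205.6153484 NOK
205.6153484 NOK × 0.08024 = 16.498575555616 GBP

16.499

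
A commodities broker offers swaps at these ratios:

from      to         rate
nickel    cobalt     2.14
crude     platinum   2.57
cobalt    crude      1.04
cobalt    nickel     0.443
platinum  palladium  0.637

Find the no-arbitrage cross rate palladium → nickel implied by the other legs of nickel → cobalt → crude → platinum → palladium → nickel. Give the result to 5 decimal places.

Known legs of the cycle: 2.14 × 1.04 × 2.57 × 0.637 = 3.643507504
For no arbitrage the full-cycle product must be 1, so the missing rate is 1 / 3.643507504 ≈ 0.2744608.

0.27446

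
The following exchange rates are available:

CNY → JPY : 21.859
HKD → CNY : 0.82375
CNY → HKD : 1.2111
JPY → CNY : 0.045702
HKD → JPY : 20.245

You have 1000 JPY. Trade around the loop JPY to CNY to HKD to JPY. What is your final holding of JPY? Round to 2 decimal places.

1120.55

1000 JPY × 0.045702 = 45.702 CNY
45.702 CNY × 1.2111 = 55.3496922 HKD
55.3496922 HKD × 20.245 = 1120.554518589 JPY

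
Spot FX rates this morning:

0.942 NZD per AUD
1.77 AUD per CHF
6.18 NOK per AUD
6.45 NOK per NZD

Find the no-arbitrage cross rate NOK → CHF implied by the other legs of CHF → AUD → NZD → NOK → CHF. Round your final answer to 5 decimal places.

Known legs of the cycle: 1.77 × 0.942 × 6.45 = 10.754343
For no arbitrage the full-cycle product must be 1, so the missing rate is 1 / 10.754343 ≈ 0.0929857.

0.09299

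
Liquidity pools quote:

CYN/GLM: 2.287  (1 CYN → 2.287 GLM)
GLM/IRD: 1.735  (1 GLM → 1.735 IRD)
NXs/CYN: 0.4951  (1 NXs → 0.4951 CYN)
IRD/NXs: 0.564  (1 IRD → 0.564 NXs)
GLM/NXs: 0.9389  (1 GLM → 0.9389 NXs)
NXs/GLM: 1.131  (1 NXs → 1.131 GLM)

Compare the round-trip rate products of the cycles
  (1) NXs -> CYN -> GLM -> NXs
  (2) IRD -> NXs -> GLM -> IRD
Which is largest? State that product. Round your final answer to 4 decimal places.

(1) 0.4951 × 2.287 × 0.9389 = 1.06311
(2) 0.564 × 1.131 × 1.735 = 1.10673
Highest is cycle (2) at 1.1067 (>1, arbitrage).

1.1067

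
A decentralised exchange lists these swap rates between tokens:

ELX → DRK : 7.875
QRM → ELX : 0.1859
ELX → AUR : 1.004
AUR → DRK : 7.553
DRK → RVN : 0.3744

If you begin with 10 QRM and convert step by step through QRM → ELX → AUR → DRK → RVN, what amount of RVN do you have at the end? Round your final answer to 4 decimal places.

5.2780

10 QRM × 0.1859 = 1.859 ELX
1.859 ELX × 1.004 = 1.866436 AUR
1.866436 AUR × 7.553 = 14.097191108 DRK
14.097191108 DRK × 0.3744 = 5.2779883508352 RVN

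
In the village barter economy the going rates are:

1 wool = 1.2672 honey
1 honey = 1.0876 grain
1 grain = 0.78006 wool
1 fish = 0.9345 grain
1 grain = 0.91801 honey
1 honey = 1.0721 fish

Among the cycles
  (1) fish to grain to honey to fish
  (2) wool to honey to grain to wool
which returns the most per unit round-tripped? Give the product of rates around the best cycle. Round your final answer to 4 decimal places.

1.0751

(1) 0.9345 × 0.91801 × 1.0721 = 0.91973
(2) 1.2672 × 1.0876 × 0.78006 = 1.07508
Highest is cycle (2) at 1.0751 (>1, arbitrage).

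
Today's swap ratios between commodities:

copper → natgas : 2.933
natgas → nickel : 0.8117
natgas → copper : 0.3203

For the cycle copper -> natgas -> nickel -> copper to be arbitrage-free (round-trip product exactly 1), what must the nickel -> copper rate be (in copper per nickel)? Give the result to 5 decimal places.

0.42004

Known legs of the cycle: 2.933 × 0.8117 = 2.3807161
For no arbitrage the full-cycle product must be 1, so the missing rate is 1 / 2.3807161 ≈ 0.4200417.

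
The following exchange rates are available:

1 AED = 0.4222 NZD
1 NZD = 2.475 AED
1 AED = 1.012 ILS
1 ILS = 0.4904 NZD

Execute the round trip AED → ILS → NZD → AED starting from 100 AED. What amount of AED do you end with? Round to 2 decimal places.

100 AED × 1.012 = 101.2 ILS
101.2 ILS × 0.4904 = 49.62848 NZD
49.62848 NZD × 2.475 = 122.830488 AED

122.83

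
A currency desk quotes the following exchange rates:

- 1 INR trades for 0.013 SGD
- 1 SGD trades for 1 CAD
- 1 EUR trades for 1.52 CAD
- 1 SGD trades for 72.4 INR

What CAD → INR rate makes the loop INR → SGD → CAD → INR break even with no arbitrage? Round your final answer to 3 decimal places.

76.923

Known legs of the cycle: 0.013 × 1 = 0.013
For no arbitrage the full-cycle product must be 1, so the missing rate is 1 / 0.013 ≈ 76.92308.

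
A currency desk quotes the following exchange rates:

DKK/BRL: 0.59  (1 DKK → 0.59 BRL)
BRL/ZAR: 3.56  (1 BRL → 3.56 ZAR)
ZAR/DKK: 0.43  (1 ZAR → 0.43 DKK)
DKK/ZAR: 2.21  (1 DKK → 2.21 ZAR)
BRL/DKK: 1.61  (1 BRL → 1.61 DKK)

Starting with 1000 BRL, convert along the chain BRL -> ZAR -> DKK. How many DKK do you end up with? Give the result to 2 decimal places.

1530.80

1000 BRL × 3.56 = 3560 ZAR
3560 ZAR × 0.43 = 1530.8 DKK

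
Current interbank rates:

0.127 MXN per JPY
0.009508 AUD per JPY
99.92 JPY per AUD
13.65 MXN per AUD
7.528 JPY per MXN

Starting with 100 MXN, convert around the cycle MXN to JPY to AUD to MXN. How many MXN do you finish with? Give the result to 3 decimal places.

97.702

100 MXN × 7.528 = 752.8 JPY
752.8 JPY × 0.009508 = 7.1576224 AUD
7.1576224 AUD × 13.65 = 97.70154576 MXN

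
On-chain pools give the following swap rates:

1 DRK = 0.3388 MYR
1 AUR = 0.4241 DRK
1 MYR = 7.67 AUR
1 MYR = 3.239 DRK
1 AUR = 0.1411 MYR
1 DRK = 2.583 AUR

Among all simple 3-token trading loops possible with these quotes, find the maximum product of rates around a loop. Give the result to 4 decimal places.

1.1805

MYR→DRK→AUR→MYR: 3.239 × 2.583 × 0.1411 = 1.18049
MYR→AUR→DRK→MYR: 7.67 × 0.4241 × 0.3388 = 1.10206
Maximum is MYR→DRK→AUR→MYR at 1.1805; arbitrage exists.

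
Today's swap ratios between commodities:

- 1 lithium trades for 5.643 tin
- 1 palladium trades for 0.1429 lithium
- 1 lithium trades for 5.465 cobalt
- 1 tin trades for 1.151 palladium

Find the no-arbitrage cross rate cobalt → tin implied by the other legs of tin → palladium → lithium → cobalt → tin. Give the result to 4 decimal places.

Known legs of the cycle: 1.151 × 0.1429 × 5.465 = 0.8988717235
For no arbitrage the full-cycle product must be 1, so the missing rate is 1 / 0.8988717235 ≈ 1.112506.

1.1125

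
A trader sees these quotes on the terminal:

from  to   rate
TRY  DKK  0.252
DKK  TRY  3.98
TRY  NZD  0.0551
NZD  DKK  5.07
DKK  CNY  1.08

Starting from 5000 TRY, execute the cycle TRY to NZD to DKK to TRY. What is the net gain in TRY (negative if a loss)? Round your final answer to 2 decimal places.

559.20

5000 TRY × 0.0551 = 275.5 NZD
275.5 NZD × 5.07 = 1396.785 DKK
1396.785 DKK × 3.98 = 5559.2043 TRY
Net change: 5559.2043 − 5000 = 559.2043 TRY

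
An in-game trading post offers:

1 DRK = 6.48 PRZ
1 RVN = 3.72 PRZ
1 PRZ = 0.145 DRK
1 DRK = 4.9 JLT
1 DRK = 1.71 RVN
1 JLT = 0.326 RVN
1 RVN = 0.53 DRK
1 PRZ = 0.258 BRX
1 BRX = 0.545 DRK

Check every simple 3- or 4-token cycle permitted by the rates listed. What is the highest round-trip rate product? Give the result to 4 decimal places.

RVN→PRZ→DRK→RVN: 3.72 × 0.145 × 1.71 = 0.92237
BRX→DRK→PRZ→BRX: 0.545 × 6.48 × 0.258 = 0.91115
BRX→DRK→RVN→PRZ→BRX: 0.545 × 1.71 × 3.72 × 0.258 = 0.89445
RVN→PRZ→DRK→JLT→RVN: 3.72 × 0.145 × 4.9 × 0.326 = 0.86164
RVN→DRK→JLT→RVN: 0.53 × 4.9 × 0.326 = 0.84662
Maximum is RVN→PRZ→DRK→RVN at 0.9224; no arbitrage — every cycle loses value.

0.9224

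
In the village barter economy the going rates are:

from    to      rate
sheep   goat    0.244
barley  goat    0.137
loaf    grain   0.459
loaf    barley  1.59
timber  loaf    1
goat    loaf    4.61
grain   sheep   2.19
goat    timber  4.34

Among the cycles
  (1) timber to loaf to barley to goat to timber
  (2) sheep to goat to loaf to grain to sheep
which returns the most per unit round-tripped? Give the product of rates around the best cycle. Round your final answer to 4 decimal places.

1.1307

(1) 1 × 1.59 × 0.137 × 4.34 = 0.94538
(2) 0.244 × 4.61 × 0.459 × 2.19 = 1.13070
Highest is cycle (2) at 1.1307 (>1, arbitrage).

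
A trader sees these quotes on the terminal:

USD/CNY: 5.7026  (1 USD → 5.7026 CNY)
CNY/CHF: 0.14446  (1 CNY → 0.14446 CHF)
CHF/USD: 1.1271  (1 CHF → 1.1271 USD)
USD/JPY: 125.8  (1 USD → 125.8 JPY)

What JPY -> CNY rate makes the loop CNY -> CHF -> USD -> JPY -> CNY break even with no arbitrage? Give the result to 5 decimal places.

0.04882

Known legs of the cycle: 0.14446 × 1.1271 × 125.8 = 20.4828649428
For no arbitrage the full-cycle product must be 1, so the missing rate is 1 / 20.4828649428 ≈ 0.0488213.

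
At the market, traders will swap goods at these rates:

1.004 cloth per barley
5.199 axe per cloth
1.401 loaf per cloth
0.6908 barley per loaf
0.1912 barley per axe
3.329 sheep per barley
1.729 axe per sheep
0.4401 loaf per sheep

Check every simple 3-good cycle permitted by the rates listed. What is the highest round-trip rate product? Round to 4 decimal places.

sheep→axe→barley→sheep: 1.729 × 0.1912 × 3.329 = 1.10052
sheep→loaf→barley→sheep: 0.4401 × 0.6908 × 3.329 = 1.01209
axe→barley→cloth→axe: 0.1912 × 1.004 × 5.199 = 0.99802
cloth→loaf→barley→cloth: 1.401 × 0.6908 × 1.004 = 0.97168
Maximum is sheep→axe→barley→sheep at 1.1005; arbitrage exists.

1.1005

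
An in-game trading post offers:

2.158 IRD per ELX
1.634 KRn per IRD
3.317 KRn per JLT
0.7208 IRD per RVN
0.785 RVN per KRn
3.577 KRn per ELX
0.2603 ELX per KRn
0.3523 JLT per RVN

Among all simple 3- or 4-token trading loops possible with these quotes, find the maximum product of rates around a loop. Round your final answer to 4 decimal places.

0.9246

RVN→IRD→KRn→RVN: 0.7208 × 1.634 × 0.785 = 0.92456
IRD→KRn→ELX→IRD: 1.634 × 0.2603 × 2.158 = 0.91786
RVN→JLT→KRn→RVN: 0.3523 × 3.317 × 0.785 = 0.91733
Maximum is RVN→IRD→KRn→RVN at 0.9246; no arbitrage — every cycle loses value.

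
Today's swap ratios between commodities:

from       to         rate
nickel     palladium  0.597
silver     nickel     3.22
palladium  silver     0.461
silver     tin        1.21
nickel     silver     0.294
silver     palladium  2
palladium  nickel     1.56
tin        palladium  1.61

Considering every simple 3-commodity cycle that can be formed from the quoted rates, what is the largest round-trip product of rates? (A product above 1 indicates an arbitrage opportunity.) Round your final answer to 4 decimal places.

0.9173

nickel→silver→palladium→nickel: 0.294 × 2 × 1.56 = 0.91728
tin→palladium→silver→tin: 1.61 × 0.461 × 1.21 = 0.89807
nickel→palladium→silver→nickel: 0.597 × 0.461 × 3.22 = 0.88620
Maximum is nickel→silver→palladium→nickel at 0.9173; no arbitrage — every cycle loses value.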